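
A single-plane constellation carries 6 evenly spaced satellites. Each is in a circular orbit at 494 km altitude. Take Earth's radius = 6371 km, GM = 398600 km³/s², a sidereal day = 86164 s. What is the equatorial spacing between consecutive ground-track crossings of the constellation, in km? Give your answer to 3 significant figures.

Semi-major axis a = 6371 + 494 = 6865 km. Period T = 2π√(a³/μ) = 2π√(6865³/398600) = 5660.7 s = 94.35 min.
Single-satellite node shift = (5660.7/86164) × 360° = 23.65°.
With 6 satellites evenly phased, successive equator crossings are 23.65/6 = 3.942° apart.
That is 3.942 × 111.2 = 438 km at the equator.

438 km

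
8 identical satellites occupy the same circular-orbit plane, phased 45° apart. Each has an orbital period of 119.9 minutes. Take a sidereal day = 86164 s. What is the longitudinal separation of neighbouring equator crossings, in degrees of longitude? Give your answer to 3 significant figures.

T = 119.9 min = 7194.0 s.
Single-satellite node shift = (7194.0/86164) × 360° = 30.06°.
With 8 satellites evenly phased, successive equator crossings are 30.06/8 = 3.757° apart.

3.76°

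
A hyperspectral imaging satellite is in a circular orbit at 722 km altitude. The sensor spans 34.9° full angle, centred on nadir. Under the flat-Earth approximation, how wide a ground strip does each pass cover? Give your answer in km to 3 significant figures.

Half-angle = 34.9°/2 = 17.45°.
Swath width ≈ 2h·tan(θ/2) = 2 × 722 × tan(17.45°) = 453.9 km.

454 km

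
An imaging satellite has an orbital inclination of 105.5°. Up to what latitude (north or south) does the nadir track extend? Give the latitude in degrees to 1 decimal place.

74.5°

Retrograde orbit: the ground track reaches ±(180° − i) = ±(180 − 105.5) = ±74.5°.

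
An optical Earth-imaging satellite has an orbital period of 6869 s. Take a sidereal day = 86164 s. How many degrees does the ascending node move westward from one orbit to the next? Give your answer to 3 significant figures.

28.7°

During one orbit Earth rotates (6869.0 / 86164) × 360° = 28.70°.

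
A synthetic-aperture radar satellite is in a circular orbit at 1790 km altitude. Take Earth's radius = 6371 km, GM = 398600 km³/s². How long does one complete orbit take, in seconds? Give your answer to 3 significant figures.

7340 seconds

Semi-major axis a = 6371 + 1790 = 8161 km. Period T = 2π√(a³/μ) = 2π√(8161³/398600) = 7337.1 s = 122.29 min.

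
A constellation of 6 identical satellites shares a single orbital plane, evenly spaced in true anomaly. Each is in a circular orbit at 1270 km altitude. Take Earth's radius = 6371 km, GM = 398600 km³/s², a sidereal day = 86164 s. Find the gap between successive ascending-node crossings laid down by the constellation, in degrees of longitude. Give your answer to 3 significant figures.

Semi-major axis a = 6371 + 1270 = 7641 km. Period T = 2π√(a³/μ) = 2π√(7641³/398600) = 6647.2 s = 110.79 min.
Single-satellite node shift = (6647.2/86164) × 360° = 27.77°.
With 6 satellites evenly phased, successive equator crossings are 27.77/6 = 4.629° apart.

4.63°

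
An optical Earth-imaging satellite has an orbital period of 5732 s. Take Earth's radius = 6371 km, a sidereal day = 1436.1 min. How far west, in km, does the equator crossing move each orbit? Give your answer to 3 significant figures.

During one orbit Earth rotates (5732.0 / 86166) × 360° = 23.95°.
At the equator that is 23.95° × (2π·6371/360) km/° = 23.95 × 111.2 = 2663 km.

2660 km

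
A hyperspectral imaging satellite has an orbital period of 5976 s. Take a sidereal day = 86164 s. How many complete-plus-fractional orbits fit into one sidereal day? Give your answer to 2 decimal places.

14.42

Orbits per sidereal day = 86164 / 5976.0 = 14.418.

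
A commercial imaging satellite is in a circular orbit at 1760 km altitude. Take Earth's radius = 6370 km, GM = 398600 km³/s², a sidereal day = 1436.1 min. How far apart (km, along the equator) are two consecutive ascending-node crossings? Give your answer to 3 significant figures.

3390 km

Semi-major axis a = 6370 + 1760 = 8130 km. Period T = 2π√(a³/μ) = 2π√(8130³/398600) = 7295.4 s = 121.59 min.
During one orbit Earth rotates (7295.4 / 86166) × 360° = 30.48°.
At the equator that is 30.48° × (2π·6370/360) km/° = 30.48 × 111.2 = 3389 km.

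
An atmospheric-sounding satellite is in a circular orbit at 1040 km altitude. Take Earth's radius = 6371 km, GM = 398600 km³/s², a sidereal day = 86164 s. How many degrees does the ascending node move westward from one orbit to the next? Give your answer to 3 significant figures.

26.5°

Semi-major axis a = 6371 + 1040 = 7411 km. Period T = 2π√(a³/μ) = 2π√(7411³/398600) = 6349.3 s = 105.82 min.
During one orbit Earth rotates (6349.3 / 86164) × 360° = 26.53°.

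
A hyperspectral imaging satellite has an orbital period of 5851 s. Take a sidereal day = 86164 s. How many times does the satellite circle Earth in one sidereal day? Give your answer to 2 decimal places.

14.73

Orbits per sidereal day = 86164 / 5851.0 = 14.726.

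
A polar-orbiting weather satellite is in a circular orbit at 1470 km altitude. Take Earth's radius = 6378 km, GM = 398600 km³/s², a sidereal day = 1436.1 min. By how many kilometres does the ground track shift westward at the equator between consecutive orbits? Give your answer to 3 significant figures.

Semi-major axis a = 6378 + 1470 = 7848 km. Period T = 2π√(a³/μ) = 2π√(7848³/398600) = 6919.1 s = 115.32 min.
During one orbit Earth rotates (6919.1 / 86166) × 360° = 28.91°.
At the equator that is 28.91° × (2π·6378/360) km/° = 28.91 × 111.3 = 3218 km.

3220 km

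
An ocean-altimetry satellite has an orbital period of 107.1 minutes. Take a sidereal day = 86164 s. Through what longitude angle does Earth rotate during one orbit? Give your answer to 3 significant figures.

26.8°

T = 107.1 min = 6426.0 s.
During one orbit Earth rotates (6426.0 / 86164) × 360° = 26.85°.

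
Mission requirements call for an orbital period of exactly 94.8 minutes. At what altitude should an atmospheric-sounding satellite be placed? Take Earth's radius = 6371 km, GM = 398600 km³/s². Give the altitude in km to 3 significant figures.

516 km

T = 94.8 min = 5688.0 s.
From T = 2π√(a³/μ): a = (μ T²/4π²)^(1/3) = (398600 × 5688.0² / 4π²)^(1/3) = 6887 km.
Altitude h = a − R = 6887 − 6371 = 516 km.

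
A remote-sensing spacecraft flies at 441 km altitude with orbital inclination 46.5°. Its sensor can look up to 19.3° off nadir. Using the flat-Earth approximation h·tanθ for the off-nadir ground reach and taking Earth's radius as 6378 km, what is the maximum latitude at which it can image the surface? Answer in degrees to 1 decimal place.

47.9°

For a prograde orbit the ground track reaches latitude ±i = ±46.5°.
Sensor half-swath on the ground ≈ 441·tan(19.3°) = 154 km = 1.39° of latitude.
Maximum observable latitude ≈ 46.5 + 1.39 = 47.9°.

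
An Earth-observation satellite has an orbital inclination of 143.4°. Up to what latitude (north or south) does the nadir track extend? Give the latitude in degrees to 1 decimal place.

Retrograde orbit: the ground track reaches ±(180° − i) = ±(180 − 143.4) = ±36.6°.

36.6°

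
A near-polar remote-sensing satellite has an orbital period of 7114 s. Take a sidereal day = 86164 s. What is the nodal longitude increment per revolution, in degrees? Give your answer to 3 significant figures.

29.7°

During one orbit Earth rotates (7114.0 / 86164) × 360° = 29.72°.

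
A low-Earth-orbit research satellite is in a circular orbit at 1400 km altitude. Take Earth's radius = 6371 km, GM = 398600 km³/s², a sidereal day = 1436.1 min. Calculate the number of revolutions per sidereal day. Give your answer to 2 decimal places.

12.64

Semi-major axis a = 6371 + 1400 = 7771 km. Period T = 2π√(a³/μ) = 2π√(7771³/398600) = 6817.5 s = 113.63 min.
Orbits per sidereal day = 86166 / 6817.5 = 12.639.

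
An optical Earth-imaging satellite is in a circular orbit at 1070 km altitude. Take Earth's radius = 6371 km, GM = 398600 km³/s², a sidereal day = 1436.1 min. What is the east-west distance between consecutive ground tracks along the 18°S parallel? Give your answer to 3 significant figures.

2820 km

Semi-major axis a = 6371 + 1070 = 7441 km. Period T = 2π√(a³/μ) = 2π√(7441³/398600) = 6387.9 s = 106.47 min.
Node shift per orbit = (6387.9/86166) × 360° = 26.69°.
Equatorial spacing = 26.69 × 111.2 km/° = 2968 km.
At 18° latitude, spacing = 2968 × cos(18°) = 2822 km.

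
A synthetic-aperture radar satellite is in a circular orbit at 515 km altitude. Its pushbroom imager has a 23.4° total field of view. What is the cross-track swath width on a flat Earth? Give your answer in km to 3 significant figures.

213 km

Half-angle = 23.4°/2 = 11.7°.
Swath width ≈ 2h·tan(θ/2) = 2 × 515 × tan(11.7°) = 213.3 km.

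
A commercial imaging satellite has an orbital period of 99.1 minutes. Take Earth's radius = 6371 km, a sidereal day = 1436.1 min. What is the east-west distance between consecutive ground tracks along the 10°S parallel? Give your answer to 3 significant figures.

T = 99.1 min = 5946.0 s.
Node shift per orbit = (5946.0/86166) × 360° = 24.84°.
Equatorial spacing = 24.84 × 111.2 km/° = 2762 km.
At 10° latitude, spacing = 2762 × cos(10°) = 2720 km.

2720 km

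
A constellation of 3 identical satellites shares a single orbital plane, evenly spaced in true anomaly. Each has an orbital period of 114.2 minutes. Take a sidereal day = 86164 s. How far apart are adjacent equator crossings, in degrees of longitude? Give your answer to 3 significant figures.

T = 114.2 min = 6852.0 s.
Single-satellite node shift = (6852.0/86164) × 360° = 28.63°.
With 3 satellites evenly phased, successive equator crossings are 28.63/3 = 9.543° apart.

9.54°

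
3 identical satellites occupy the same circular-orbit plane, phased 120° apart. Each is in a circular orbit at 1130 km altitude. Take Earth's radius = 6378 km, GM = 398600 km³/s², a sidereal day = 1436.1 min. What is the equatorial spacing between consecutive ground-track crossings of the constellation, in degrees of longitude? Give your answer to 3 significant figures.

Semi-major axis a = 6378 + 1130 = 7508 km. Period T = 2π√(a³/μ) = 2π√(7508³/398600) = 6474.4 s = 107.91 min.
Single-satellite node shift = (6474.4/86166) × 360° = 27.05°.
With 3 satellites evenly phased, successive equator crossings are 27.05/3 = 9.017° apart.

9.02°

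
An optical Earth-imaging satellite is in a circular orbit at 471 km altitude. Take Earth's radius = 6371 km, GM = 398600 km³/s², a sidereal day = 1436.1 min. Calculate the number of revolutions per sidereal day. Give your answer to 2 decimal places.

Semi-major axis a = 6371 + 471 = 6842 km. Period T = 2π√(a³/μ) = 2π√(6842³/398600) = 5632.3 s = 93.87 min.
Orbits per sidereal day = 86166 / 5632.3 = 15.299.

15.30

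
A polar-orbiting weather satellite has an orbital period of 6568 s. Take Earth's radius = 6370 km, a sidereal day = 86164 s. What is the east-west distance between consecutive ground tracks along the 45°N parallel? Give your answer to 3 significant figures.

2160 km

Node shift per orbit = (6568.0/86164) × 360° = 27.44°.
Equatorial spacing = 27.44 × 111.2 km/° = 3051 km.
At 45° latitude, spacing = 3051 × cos(45°) = 2157 km.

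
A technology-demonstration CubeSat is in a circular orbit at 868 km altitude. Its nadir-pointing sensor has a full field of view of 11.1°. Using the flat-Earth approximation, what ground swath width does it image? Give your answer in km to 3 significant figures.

Half-angle = 11.1°/2 = 5.55°.
Swath width ≈ 2h·tan(θ/2) = 2 × 868 × tan(5.55°) = 168.7 km.

169 km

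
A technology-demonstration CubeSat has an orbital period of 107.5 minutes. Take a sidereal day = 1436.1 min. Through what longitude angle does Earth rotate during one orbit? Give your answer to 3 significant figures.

T = 107.5 min = 6450.0 s.
During one orbit Earth rotates (6450.0 / 86166) × 360° = 26.95°.

26.9°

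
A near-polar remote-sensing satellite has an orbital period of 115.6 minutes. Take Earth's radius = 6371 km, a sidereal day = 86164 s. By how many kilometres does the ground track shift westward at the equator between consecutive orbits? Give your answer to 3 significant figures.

T = 115.6 min = 6936.0 s.
During one orbit Earth rotates (6936.0 / 86164) × 360° = 28.98°.
At the equator that is 28.98° × (2π·6371/360) km/° = 28.98 × 111.2 = 3222 km.

3220 km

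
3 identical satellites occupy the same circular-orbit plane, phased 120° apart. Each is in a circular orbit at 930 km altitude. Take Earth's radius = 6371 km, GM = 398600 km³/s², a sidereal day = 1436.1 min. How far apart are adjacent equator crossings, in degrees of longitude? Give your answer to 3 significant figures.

Semi-major axis a = 6371 + 930 = 7301 km. Period T = 2π√(a³/μ) = 2π√(7301³/398600) = 6208.5 s = 103.47 min.
Single-satellite node shift = (6208.5/86166) × 360° = 25.94°.
With 3 satellites evenly phased, successive equator crossings are 25.94/3 = 8.646° apart.

8.65°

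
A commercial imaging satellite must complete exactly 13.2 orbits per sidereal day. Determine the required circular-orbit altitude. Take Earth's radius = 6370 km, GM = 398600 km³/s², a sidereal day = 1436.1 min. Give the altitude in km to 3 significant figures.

1180 km

Required period T = 86166 / 13.2 = 6527.7 s.
From T = 2π√(a³/μ): a = (μ T²/4π²)^(1/3) = (398600 × 6527.7² / 4π²)^(1/3) = 7549 km.
Altitude h = a − R = 7549 − 6370 = 1179 km.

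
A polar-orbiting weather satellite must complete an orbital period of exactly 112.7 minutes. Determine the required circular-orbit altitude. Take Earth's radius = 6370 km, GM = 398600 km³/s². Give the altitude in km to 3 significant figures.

T = 112.7 min = 6762.0 s.
From T = 2π√(a³/μ): a = (μ T²/4π²)^(1/3) = (398600 × 6762.0² / 4π²)^(1/3) = 7729 km.
Altitude h = a − R = 7729 − 6370 = 1359 km.

1360 km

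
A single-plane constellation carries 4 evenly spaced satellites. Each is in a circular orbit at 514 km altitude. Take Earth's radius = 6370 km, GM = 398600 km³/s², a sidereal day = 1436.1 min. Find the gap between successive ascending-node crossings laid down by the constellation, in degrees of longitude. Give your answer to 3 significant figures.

5.94°

Semi-major axis a = 6370 + 514 = 6884 km. Period T = 2π√(a³/μ) = 2π√(6884³/398600) = 5684.2 s = 94.74 min.
Single-satellite node shift = (5684.2/86166) × 360° = 23.75°.
With 4 satellites evenly phased, successive equator crossings are 23.75/4 = 5.937° apart.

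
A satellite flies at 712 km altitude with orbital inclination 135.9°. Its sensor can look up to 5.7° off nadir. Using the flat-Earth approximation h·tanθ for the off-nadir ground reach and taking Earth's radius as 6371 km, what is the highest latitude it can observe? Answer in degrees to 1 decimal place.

44.7°

Retrograde orbit: the ground track reaches ±(180° − i) = ±(180 − 135.9) = ±44.1°.
Sensor half-swath on the ground ≈ 712·tan(5.7°) = 71 km = 0.64° of latitude.
Maximum observable latitude ≈ 44.1 + 0.64 = 44.7°.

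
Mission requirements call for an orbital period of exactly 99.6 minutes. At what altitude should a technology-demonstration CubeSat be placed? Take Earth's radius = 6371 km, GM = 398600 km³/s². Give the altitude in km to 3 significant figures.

747 km

T = 99.6 min = 5976.0 s.
From T = 2π√(a³/μ): a = (μ T²/4π²)^(1/3) = (398600 × 5976.0² / 4π²)^(1/3) = 7118 km.
Altitude h = a − R = 7118 − 6371 = 747 km.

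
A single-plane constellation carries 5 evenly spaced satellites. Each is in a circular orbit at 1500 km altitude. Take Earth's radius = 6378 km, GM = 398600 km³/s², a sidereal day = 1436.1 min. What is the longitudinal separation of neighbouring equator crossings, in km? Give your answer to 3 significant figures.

647 km

Semi-major axis a = 6378 + 1500 = 7878 km. Period T = 2π√(a³/μ) = 2π√(7878³/398600) = 6958.8 s = 115.98 min.
Single-satellite node shift = (6958.8/86166) × 360° = 29.07°.
With 5 satellites evenly phased, successive equator crossings are 29.07/5 = 5.815° apart.
That is 5.815 × 111.3 = 647 km at the equator.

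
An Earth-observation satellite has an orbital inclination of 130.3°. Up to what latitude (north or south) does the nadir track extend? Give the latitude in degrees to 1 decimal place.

Retrograde orbit: the ground track reaches ±(180° − i) = ±(180 − 130.3) = ±49.7°.

49.7°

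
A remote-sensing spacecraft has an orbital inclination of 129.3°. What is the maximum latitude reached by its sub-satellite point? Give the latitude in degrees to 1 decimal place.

50.7°

Retrograde orbit: the ground track reaches ±(180° − i) = ±(180 − 129.3) = ±50.7°.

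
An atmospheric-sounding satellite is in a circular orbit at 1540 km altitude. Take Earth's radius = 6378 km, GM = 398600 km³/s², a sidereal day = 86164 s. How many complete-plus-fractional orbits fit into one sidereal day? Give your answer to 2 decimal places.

Semi-major axis a = 6378 + 1540 = 7918 km. Period T = 2π√(a³/μ) = 2π√(7918³/398600) = 7011.9 s = 116.86 min.
Orbits per sidereal day = 86164 / 7011.9 = 12.288.

12.29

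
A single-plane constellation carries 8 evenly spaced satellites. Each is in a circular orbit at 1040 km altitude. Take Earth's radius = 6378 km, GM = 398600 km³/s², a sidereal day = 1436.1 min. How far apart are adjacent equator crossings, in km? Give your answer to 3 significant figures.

370 km

Semi-major axis a = 6378 + 1040 = 7418 km. Period T = 2π√(a³/μ) = 2π√(7418³/398600) = 6358.3 s = 105.97 min.
Single-satellite node shift = (6358.3/86166) × 360° = 26.56°.
With 8 satellites evenly phased, successive equator crossings are 26.56/8 = 3.321° apart.
That is 3.321 × 111.3 = 370 km at the equator.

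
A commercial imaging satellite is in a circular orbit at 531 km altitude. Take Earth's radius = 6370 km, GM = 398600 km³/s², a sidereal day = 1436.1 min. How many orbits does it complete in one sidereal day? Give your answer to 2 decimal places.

15.10

Semi-major axis a = 6370 + 531 = 6901 km. Period T = 2π√(a³/μ) = 2π√(6901³/398600) = 5705.3 s = 95.09 min.
Orbits per sidereal day = 86166 / 5705.3 = 15.103.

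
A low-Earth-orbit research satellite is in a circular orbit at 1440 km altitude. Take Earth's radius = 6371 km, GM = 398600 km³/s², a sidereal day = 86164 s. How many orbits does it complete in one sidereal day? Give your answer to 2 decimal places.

12.54

Semi-major axis a = 6371 + 1440 = 7811 km. Period T = 2π√(a³/μ) = 2π√(7811³/398600) = 6870.2 s = 114.50 min.
Orbits per sidereal day = 86164 / 6870.2 = 12.542.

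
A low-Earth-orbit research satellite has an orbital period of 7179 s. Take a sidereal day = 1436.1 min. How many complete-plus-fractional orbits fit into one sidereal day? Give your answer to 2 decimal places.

Orbits per sidereal day = 86166 / 7179.0 = 12.003.

12.00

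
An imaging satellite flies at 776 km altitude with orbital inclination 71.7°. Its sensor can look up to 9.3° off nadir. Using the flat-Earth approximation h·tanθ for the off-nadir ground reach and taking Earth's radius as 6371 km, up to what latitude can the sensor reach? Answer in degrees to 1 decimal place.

72.8°

For a prograde orbit the ground track reaches latitude ±i = ±71.7°.
Sensor half-swath on the ground ≈ 776·tan(9.3°) = 127 km = 1.14° of latitude.
Maximum observable latitude ≈ 71.7 + 1.14 = 72.8°.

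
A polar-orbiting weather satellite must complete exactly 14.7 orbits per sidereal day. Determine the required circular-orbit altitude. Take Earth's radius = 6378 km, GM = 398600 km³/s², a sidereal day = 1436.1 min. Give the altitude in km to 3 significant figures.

648 km

Required period T = 86166 / 14.7 = 5861.6 s.
From T = 2π√(a³/μ): a = (μ T²/4π²)^(1/3) = (398600 × 5861.6² / 4π²)^(1/3) = 7026 km.
Altitude h = a − R = 7026 − 6378 = 648 km.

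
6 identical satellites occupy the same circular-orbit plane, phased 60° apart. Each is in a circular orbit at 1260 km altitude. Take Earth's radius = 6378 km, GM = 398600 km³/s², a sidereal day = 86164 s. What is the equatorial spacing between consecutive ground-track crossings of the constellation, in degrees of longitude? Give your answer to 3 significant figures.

Semi-major axis a = 6378 + 1260 = 7638 km. Period T = 2π√(a³/μ) = 2π√(7638³/398600) = 6643.3 s = 110.72 min.
Single-satellite node shift = (6643.3/86164) × 360° = 27.76°.
With 6 satellites evenly phased, successive equator crossings are 27.76/6 = 4.626° apart.

4.63°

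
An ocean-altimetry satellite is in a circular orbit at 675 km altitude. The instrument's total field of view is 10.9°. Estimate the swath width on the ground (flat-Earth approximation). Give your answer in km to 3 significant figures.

Half-angle = 10.9°/2 = 5.45°.
Swath width ≈ 2h·tan(θ/2) = 2 × 675 × tan(5.45°) = 128.8 km.

129 km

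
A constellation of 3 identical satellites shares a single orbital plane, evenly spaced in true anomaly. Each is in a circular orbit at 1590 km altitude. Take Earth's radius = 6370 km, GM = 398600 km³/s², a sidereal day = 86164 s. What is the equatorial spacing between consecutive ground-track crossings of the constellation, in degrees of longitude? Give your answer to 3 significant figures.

Semi-major axis a = 6370 + 1590 = 7960 km. Period T = 2π√(a³/μ) = 2π√(7960³/398600) = 7067.7 s = 117.80 min.
Single-satellite node shift = (7067.7/86164) × 360° = 29.53°.
With 3 satellites evenly phased, successive equator crossings are 29.53/3 = 9.843° apart.

9.84°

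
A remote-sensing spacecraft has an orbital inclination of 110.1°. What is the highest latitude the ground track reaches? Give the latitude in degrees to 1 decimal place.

69.9°

Retrograde orbit: the ground track reaches ±(180° − i) = ±(180 − 110.1) = ±69.9°.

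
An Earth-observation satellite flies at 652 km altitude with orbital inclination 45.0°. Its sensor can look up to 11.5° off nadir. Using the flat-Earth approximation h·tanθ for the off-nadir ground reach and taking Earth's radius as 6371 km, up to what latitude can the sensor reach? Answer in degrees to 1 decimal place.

For a prograde orbit the ground track reaches latitude ±i = ±45.0°.
Sensor half-swath on the ground ≈ 652·tan(11.5°) = 133 km = 1.19° of latitude.
Maximum observable latitude ≈ 45.0 + 1.19 = 46.2°.

46.2°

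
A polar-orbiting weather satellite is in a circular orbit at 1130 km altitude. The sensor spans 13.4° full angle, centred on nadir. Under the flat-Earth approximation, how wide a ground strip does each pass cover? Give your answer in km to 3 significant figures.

Half-angle = 13.4°/2 = 6.7°.
Swath width ≈ 2h·tan(θ/2) = 2 × 1130 × tan(6.7°) = 265.5 km.

265 km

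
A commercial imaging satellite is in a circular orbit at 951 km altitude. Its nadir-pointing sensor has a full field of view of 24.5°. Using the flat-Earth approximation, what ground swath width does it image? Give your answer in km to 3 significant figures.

413 km

Half-angle = 24.5°/2 = 12.25°.
Swath width ≈ 2h·tan(θ/2) = 2 × 951 × tan(12.25°) = 413.0 km.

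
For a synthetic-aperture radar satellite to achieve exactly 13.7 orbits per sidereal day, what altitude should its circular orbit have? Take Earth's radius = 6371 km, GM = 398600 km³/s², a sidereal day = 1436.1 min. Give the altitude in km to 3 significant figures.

Required period T = 86166 / 13.7 = 6289.5 s.
From T = 2π√(a³/μ): a = (μ T²/4π²)^(1/3) = (398600 × 6289.5² / 4π²)^(1/3) = 7364 km.
Altitude h = a − R = 7364 − 6371 = 993 km.

993 km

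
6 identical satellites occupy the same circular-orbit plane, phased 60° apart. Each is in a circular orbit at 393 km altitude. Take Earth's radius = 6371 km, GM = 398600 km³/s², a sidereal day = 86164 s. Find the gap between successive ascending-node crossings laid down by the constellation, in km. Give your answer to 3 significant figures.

Semi-major axis a = 6371 + 393 = 6764 km. Period T = 2π√(a³/μ) = 2π√(6764³/398600) = 5536.3 s = 92.27 min.
Single-satellite node shift = (5536.3/86164) × 360° = 23.13°.
With 6 satellites evenly phased, successive equator crossings are 23.13/6 = 3.855° apart.
That is 3.855 × 111.2 = 429 km at the equator.

429 km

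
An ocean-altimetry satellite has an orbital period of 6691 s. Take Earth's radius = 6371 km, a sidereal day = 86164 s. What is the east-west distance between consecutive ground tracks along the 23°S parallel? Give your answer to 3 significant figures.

2860 km

Node shift per orbit = (6691.0/86164) × 360° = 27.96°.
Equatorial spacing = 27.96 × 111.2 km/° = 3109 km.
At 23° latitude, spacing = 3109 × cos(23°) = 2861 km.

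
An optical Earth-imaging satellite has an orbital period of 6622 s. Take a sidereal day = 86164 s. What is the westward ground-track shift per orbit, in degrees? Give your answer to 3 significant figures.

During one orbit Earth rotates (6622.0 / 86164) × 360° = 27.67°.

27.7°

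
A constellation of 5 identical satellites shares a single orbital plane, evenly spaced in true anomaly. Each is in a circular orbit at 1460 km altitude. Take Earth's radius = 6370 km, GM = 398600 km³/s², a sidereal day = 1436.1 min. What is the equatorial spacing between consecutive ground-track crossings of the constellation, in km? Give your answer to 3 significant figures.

Semi-major axis a = 6370 + 1460 = 7830 km. Period T = 2π√(a³/μ) = 2π√(7830³/398600) = 6895.3 s = 114.92 min.
Single-satellite node shift = (6895.3/86166) × 360° = 28.81°.
With 5 satellites evenly phased, successive equator crossings are 28.81/5 = 5.762° apart.
That is 5.762 × 111.2 = 641 km at the equator.

641 km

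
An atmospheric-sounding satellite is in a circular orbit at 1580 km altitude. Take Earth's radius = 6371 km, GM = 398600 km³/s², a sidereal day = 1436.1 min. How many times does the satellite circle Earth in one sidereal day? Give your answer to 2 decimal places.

12.21

Semi-major axis a = 6371 + 1580 = 7951 km. Period T = 2π√(a³/μ) = 2π√(7951³/398600) = 7055.8 s = 117.60 min.
Orbits per sidereal day = 86166 / 7055.8 = 12.212.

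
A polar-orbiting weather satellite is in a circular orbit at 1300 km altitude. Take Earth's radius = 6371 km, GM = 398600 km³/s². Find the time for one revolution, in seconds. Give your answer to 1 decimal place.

Semi-major axis a = 6371 + 1300 = 7671 km. Period T = 2π√(a³/μ) = 2π√(7671³/398600) = 6686.4 s = 111.44 min.

6686.4 seconds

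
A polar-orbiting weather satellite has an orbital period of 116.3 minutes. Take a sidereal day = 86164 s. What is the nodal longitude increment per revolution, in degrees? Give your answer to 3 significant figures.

29.2°

T = 116.3 min = 6978.0 s.
During one orbit Earth rotates (6978.0 / 86164) × 360° = 29.15°.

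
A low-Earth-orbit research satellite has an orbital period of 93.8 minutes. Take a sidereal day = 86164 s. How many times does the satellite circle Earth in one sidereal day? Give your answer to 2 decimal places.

T = 93.8 min = 5628.0 s.
Orbits per sidereal day = 86164 / 5628.0 = 15.310.

15.31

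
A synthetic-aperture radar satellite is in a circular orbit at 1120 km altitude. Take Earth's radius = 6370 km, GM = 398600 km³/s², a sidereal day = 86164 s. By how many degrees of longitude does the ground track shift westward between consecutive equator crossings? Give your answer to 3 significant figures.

Semi-major axis a = 6370 + 1120 = 7490 km. Period T = 2π√(a³/μ) = 2π√(7490³/398600) = 6451.1 s = 107.52 min.
During one orbit Earth rotates (6451.1 / 86164) × 360° = 26.95°.

27.0°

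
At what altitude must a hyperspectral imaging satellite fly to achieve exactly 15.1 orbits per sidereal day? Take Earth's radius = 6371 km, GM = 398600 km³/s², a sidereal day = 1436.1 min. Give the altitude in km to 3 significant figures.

531 km

Required period T = 86166 / 15.1 = 5706.4 s.
From T = 2π√(a³/μ): a = (μ T²/4π²)^(1/3) = (398600 × 5706.4² / 4π²)^(1/3) = 6902 km.
Altitude h = a − R = 6902 − 6371 = 531 km.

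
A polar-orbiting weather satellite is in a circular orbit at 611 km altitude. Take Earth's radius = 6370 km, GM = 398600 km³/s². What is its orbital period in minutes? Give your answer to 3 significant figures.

96.7 min

Semi-major axis a = 6370 + 611 = 6981 km. Period T = 2π√(a³/μ) = 2π√(6981³/398600) = 5804.8 s = 96.75 min.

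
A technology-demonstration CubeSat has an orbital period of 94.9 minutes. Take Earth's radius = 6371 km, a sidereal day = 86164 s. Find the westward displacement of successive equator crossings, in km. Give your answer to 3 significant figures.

T = 94.9 min = 5694.0 s.
During one orbit Earth rotates (5694.0 / 86164) × 360° = 23.79°.
At the equator that is 23.79° × (2π·6371/360) km/° = 23.79 × 111.2 = 2645 km.

2650 km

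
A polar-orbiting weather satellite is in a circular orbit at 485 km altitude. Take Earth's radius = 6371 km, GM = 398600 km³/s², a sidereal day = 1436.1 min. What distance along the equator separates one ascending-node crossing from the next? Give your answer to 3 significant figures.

2620 km

Semi-major axis a = 6371 + 485 = 6856 km. Period T = 2π√(a³/μ) = 2π√(6856³/398600) = 5649.6 s = 94.16 min.
During one orbit Earth rotates (5649.6 / 86166) × 360° = 23.60°.
At the equator that is 23.60° × (2π·6371/360) km/° = 23.60 × 111.2 = 2625 km.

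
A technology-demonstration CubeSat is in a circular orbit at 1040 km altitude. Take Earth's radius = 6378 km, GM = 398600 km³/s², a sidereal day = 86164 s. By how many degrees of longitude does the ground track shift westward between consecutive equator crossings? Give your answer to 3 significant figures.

Semi-major axis a = 6378 + 1040 = 7418 km. Period T = 2π√(a³/μ) = 2π√(7418³/398600) = 6358.3 s = 105.97 min.
During one orbit Earth rotates (6358.3 / 86164) × 360° = 26.57°.

26.6°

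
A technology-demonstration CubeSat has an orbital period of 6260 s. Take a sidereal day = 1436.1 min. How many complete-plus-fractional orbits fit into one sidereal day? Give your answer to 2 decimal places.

13.76

Orbits per sidereal day = 86166 / 6260.0 = 13.765.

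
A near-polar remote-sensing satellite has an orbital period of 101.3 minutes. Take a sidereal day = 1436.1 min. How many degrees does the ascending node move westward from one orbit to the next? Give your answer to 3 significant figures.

25.4°

T = 101.3 min = 6078.0 s.
During one orbit Earth rotates (6078.0 / 86166) × 360° = 25.39°.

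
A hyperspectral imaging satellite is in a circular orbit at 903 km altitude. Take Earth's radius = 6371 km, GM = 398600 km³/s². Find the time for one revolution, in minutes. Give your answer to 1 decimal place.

102.9 min

Semi-major axis a = 6371 + 903 = 7274 km. Period T = 2π√(a³/μ) = 2π√(7274³/398600) = 6174.1 s = 102.90 min.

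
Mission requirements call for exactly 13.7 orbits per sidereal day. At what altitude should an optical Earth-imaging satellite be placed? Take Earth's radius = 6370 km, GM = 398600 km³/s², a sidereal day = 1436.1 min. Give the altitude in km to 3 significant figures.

994 km

Required period T = 86166 / 13.7 = 6289.5 s.
From T = 2π√(a³/μ): a = (μ T²/4π²)^(1/3) = (398600 × 6289.5² / 4π²)^(1/3) = 7364 km.
Altitude h = a − R = 7364 − 6370 = 994 km.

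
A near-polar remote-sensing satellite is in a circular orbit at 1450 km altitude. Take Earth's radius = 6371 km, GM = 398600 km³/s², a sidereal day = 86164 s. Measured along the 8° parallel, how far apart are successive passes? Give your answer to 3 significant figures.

Semi-major axis a = 6371 + 1450 = 7821 km. Period T = 2π√(a³/μ) = 2π√(7821³/398600) = 6883.4 s = 114.72 min.
Node shift per orbit = (6883.4/86164) × 360° = 28.76°.
Equatorial spacing = 28.76 × 111.2 km/° = 3198 km.
At 8° latitude, spacing = 3198 × cos(8°) = 3167 km.

3170 km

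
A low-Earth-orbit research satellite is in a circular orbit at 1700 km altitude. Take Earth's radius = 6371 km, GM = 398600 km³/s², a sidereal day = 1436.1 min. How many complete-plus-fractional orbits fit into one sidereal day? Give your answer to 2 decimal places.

11.94

Semi-major axis a = 6371 + 1700 = 8071 km. Period T = 2π√(a³/μ) = 2π√(8071³/398600) = 7216.1 s = 120.27 min.
Orbits per sidereal day = 86166 / 7216.1 = 11.941.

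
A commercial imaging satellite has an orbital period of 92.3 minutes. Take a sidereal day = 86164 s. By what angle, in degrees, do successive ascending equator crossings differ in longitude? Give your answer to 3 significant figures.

T = 92.3 min = 5538.0 s.
During one orbit Earth rotates (5538.0 / 86164) × 360° = 23.14°.

23.1°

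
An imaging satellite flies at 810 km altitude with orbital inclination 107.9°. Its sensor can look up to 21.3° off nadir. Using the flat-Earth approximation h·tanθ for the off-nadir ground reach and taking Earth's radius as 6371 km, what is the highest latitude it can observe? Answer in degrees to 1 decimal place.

Retrograde orbit: the ground track reaches ±(180° − i) = ±(180 − 107.9) = ±72.1°.
Sensor half-swath on the ground ≈ 810·tan(21.3°) = 316 km = 2.84° of latitude.
Maximum observable latitude ≈ 72.1 + 2.84 = 74.9°.

74.9°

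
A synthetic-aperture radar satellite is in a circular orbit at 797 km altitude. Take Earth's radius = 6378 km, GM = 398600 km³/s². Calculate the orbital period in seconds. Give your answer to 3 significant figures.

Semi-major axis a = 6378 + 797 = 7175 km. Period T = 2π√(a³/μ) = 2π√(7175³/398600) = 6048.4 s = 100.81 min.

6050 seconds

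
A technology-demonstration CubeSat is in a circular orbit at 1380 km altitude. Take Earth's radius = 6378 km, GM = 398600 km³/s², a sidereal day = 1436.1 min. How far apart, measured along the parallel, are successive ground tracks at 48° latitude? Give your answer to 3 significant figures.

2120 km

Semi-major axis a = 6378 + 1380 = 7758 km. Period T = 2π√(a³/μ) = 2π√(7758³/398600) = 6800.4 s = 113.34 min.
Node shift per orbit = (6800.4/86166) × 360° = 28.41°.
Equatorial spacing = 28.41 × 111.3 km/° = 3163 km.
At 48° latitude, spacing = 3163 × cos(48°) = 2116 km.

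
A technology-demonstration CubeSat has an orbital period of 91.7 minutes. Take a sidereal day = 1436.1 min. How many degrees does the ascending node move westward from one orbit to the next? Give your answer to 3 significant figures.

23.0°

T = 91.7 min = 5502.0 s.
During one orbit Earth rotates (5502.0 / 86166) × 360° = 22.99°.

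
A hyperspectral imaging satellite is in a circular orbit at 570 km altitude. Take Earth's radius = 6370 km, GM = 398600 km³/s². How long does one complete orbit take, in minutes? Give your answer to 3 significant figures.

95.9 min

Semi-major axis a = 6370 + 570 = 6940 km. Period T = 2π√(a³/μ) = 2π√(6940³/398600) = 5753.7 s = 95.90 min.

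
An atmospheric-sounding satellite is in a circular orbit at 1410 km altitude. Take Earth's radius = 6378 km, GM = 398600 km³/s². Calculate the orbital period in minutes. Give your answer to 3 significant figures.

Semi-major axis a = 6378 + 1410 = 7788 km. Period T = 2π√(a³/μ) = 2π√(7788³/398600) = 6839.9 s = 114.00 min.

114 min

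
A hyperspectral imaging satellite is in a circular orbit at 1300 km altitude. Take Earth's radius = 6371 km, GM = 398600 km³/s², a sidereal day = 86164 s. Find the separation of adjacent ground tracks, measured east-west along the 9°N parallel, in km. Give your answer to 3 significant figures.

3070 km

Semi-major axis a = 6371 + 1300 = 7671 km. Period T = 2π√(a³/μ) = 2π√(7671³/398600) = 6686.4 s = 111.44 min.
Node shift per orbit = (6686.4/86164) × 360° = 27.94°.
Equatorial spacing = 27.94 × 111.2 km/° = 3106 km.
At 9° latitude, spacing = 3106 × cos(9°) = 3068 km.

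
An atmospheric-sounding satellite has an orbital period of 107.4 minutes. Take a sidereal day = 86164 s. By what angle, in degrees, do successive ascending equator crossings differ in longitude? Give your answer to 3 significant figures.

26.9°

T = 107.4 min = 6444.0 s.
During one orbit Earth rotates (6444.0 / 86164) × 360° = 26.92°.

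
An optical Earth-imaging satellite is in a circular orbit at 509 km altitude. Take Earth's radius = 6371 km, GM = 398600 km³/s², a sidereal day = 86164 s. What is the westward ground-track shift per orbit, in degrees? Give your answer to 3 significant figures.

23.7°

Semi-major axis a = 6371 + 509 = 6880 km. Period T = 2π√(a³/μ) = 2π√(6880³/398600) = 5679.3 s = 94.65 min.
During one orbit Earth rotates (5679.3 / 86164) × 360° = 23.73°.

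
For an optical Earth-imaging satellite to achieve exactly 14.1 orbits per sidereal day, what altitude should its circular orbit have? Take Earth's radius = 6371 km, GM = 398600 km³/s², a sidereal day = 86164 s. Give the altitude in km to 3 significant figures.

Required period T = 86164 / 14.1 = 6110.9 s.
From T = 2π√(a³/μ): a = (μ T²/4π²)^(1/3) = (398600 × 6110.9² / 4π²)^(1/3) = 7224 km.
Altitude h = a − R = 7224 − 6371 = 853 km.

853 km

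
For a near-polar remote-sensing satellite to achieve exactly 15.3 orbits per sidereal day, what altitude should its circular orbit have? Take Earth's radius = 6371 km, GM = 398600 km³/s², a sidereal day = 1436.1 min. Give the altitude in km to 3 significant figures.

Required period T = 86166 / 15.3 = 5631.8 s.
From T = 2π√(a³/μ): a = (μ T²/4π²)^(1/3) = (398600 × 5631.8² / 4π²)^(1/3) = 6842 km.
Altitude h = a − R = 6842 − 6371 = 471 km.

471 km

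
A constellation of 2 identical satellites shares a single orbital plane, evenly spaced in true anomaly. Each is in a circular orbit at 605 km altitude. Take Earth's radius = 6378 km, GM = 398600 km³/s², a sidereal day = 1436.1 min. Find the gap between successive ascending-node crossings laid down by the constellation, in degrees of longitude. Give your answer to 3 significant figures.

12.1°

Semi-major axis a = 6378 + 605 = 6983 km. Period T = 2π√(a³/μ) = 2π√(6983³/398600) = 5807.3 s = 96.79 min.
Single-satellite node shift = (5807.3/86166) × 360° = 24.26°.
With 2 satellites evenly phased, successive equator crossings are 24.26/2 = 12.131° apart.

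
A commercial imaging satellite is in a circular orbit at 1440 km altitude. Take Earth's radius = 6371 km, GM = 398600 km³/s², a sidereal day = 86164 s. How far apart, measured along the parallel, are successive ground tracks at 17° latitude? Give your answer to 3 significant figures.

3050 km

Semi-major axis a = 6371 + 1440 = 7811 km. Period T = 2π√(a³/μ) = 2π√(7811³/398600) = 6870.2 s = 114.50 min.
Node shift per orbit = (6870.2/86164) × 360° = 28.70°.
Equatorial spacing = 28.70 × 111.2 km/° = 3192 km.
At 17° latitude, spacing = 3192 × cos(17°) = 3052 km.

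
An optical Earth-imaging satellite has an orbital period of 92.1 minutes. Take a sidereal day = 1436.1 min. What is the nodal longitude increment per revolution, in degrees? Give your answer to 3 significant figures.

23.1°

T = 92.1 min = 5526.0 s.
During one orbit Earth rotates (5526.0 / 86166) × 360° = 23.09°.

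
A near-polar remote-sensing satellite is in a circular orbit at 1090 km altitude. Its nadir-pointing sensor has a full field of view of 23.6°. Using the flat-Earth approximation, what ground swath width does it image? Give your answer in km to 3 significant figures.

455 km

Half-angle = 23.6°/2 = 11.8°.
Swath width ≈ 2h·tan(θ/2) = 2 × 1090 × tan(11.8°) = 455.4 km.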